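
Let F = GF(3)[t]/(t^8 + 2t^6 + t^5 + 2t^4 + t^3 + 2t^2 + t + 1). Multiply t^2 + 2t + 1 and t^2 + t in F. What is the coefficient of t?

1

Multiply in GF(3)[t]: (t^2 + 2t + 1)·(t^2 + t) = t^4 + t.
Reduced: t^4 + t.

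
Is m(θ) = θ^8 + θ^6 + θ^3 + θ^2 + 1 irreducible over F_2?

Check for roots in F_2: m(0) = 1; m(1) = 1.
No roots, so no linear factors.
Monic irreducibles of degree 2 over GF(2): θ^2 + θ + 1.
None of them divide m (all give nonzero remainder).
Monic irreducibles of degree 3 over GF(2): θ^3 + θ + 1, θ^3 + θ^2 + 1.
None of them divide m (all give nonzero remainder).
Monic irreducibles of degree 4 over GF(2): θ^4 + θ + 1, θ^4 + θ^3 + 1, θ^4 + θ^3 + θ^2 + θ + 1.
None of them divide m (all give nonzero remainder).
No irreducible factor of degree ≤ 4 exists, so m is irreducible over GF(2).

Yes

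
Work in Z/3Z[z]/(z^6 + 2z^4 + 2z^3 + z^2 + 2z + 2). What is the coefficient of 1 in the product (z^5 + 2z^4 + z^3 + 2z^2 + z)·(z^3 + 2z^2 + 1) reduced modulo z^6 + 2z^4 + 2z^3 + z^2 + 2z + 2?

Multiply in Z/3Z[z]: (z^5 + 2z^4 + z^3 + 2z^2 + z)·(z^3 + 2z^2 + 1) = z^8 + z^7 + 2z^6 + 2z^5 + z^4 + 2z^2 + z.
Reduce using z^6 ≡ z^4 + z^3 + 2z^2 + z + 1 (mod z^6 + 2z^4 + 2z^3 + z^2 + 2z + 2).
Reduced: z^5 + z^4 + z^2 + 2z.

0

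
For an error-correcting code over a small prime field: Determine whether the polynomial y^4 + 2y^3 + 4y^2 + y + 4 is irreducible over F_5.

Write h(y) = y^4 + 2y^3 + 4y^2 + y + 4.
Check for roots in F_5: h(0) = 4; h(1) = 2; h(2) = 4; h(3) = 3; h(4) = 1.
No roots, so no linear factors.
Degree-2 irreducible divisors: test the 10 monic irreducibles of degree 2 over GF(5).
None of them divide h (all give nonzero remainder).
No irreducible factor of degree ≤ 2 exists, so h is irreducible over GF(5).

Yes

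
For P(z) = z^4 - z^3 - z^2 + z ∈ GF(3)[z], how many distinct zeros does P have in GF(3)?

3

Evaluate at each of the 3 elements of GF(3):
P(0) = 0 → root; P(1) = 0 → root; P(2) = 0 → root.
Roots: {0, 1, 2}.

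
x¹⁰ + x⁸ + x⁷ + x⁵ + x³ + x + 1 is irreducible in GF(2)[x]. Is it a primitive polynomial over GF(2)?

Write f(x) = x¹⁰ + x⁸ + x⁷ + x⁵ + x³ + x + 1.
|GF(2^10)^×| = 2^10 − 1 = 1023. Prime factorization: 1023 = 3·11·31.
f is primitive ⇔ x has order 1023 in GF(2)[x]/(f), i.e. x^(1023/q) ≠ 1 for each prime q | 1023.
x^(341) mod f = 1
x^(93) mod f = x⁸ + x⁷ + x⁶ + x⁵ + x⁴ + x³ + x.
x^(33) mod f = x⁸ + x⁷ + x⁶ + x².
Since x^(341) = 1, the order of x divides 341 < 1023; not primitive.

No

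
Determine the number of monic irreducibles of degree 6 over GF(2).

x^(2^6) − x is the product of all monic irreducibles of degree dividing 6; Möbius inversion gives N = (1/6) Σ μ(6/d)·2^d.
Divisors of 6: 1, 2, 3, 6; μ(6/d) for each: 1, -1, -1, 1.
Σ = 2^1 − 2^2 − 2^3 + 2^6 = 54.
N = 54/6 = 9.

9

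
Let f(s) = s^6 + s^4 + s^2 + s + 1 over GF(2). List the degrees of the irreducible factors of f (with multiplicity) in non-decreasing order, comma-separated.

6

Roots in GF(2): f(0) = 1; f(1) = 1.
Complete factorization: f(s) = (s^6 + s^4 + s^2 + s + 1).
Factor degrees with multiplicity: 6 = 6.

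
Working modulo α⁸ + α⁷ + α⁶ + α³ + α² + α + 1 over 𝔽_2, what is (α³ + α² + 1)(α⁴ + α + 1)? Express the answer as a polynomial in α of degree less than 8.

α^7 + α^6 + α^2 + α + 1

Multiply in 𝔽_2[α]: (α³ + α² + 1)·(α⁴ + α + 1) = α⁷ + α⁶ + α² + α + 1.
Reduced: α⁷ + α⁶ + α² + α + 1.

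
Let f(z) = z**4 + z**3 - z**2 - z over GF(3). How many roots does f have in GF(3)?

Evaluate at each of the 3 elements of GF(3):
f(0) = 0 → root; f(1) = 0 → root; f(2) = 0 → root.
Roots: {0, 1, 2}.

3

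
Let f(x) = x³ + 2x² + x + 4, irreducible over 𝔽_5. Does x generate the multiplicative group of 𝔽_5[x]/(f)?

No

|GF(5^3)^×| = 5^3 − 1 = 124. Prime factorization: 124 = 2^2·31.
f is primitive ⇔ x has order 124 in GF(5)[x]/(f), i.e. x^(124/q) ≠ 1 for each prime q | 124.
x^(62) mod f = 1
x^(4) mod f = 3x² + 3x + 3.
Since x^(62) = 1, the order of x divides 62 < 124; not primitive.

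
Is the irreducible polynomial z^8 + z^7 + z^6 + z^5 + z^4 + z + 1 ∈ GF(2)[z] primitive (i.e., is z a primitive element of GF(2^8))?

Write f(z) = z^8 + z^7 + z^6 + z^5 + z^4 + z + 1.
|GF(2^8)^×| = 2^8 − 1 = 255. Prime factorization: 255 = 3·5·17.
f is primitive ⇔ z has order 255 in GF(2)[z]/(f), i.e. z^(255/q) ≠ 1 for each prime q | 255.
z^(85) mod f = z^6 + z^5 + z^4.
z^(51) mod f = 1
z^(15) mod f = z^7 + z^4 + z^3 + 1.
Since z^(51) = 1, the order of z divides 51 < 255; not primitive.

No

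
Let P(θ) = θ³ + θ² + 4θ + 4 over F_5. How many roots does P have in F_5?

Evaluate at each of the 5 elements of F_5:
P(0) = 4; P(1) = 0 → root; P(2) = 4; P(3) = 2; P(4) = 0 → root.
Roots: {1, 4}.

2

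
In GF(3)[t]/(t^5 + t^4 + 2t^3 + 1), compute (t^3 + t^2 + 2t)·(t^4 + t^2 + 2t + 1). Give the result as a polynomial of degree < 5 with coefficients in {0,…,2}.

Multiply in GF(3)[t]: (t^3 + t^2 + 2t)·(t^4 + t^2 + 2t + 1) = t^7 + t^6 + 2t^3 + 2t^2 + 2t.
Reduce using t^5 ≡ 2t^4 + t^3 + 2 (mod t^5 + t^4 + 2t^3 + 1).
Reduced: 2t^4 + t^2 + 2t + 2.

2t^4 + t^2 + 2t + 2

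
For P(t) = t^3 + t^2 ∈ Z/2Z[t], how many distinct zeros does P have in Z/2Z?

Evaluate at each of the 2 elements of Z/2Z:
P(0) = 0 → root; P(1) = 0 → root.
Roots: {0, 1}.

2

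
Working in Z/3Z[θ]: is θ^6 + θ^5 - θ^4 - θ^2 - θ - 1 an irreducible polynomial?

Write f(θ) = θ^6 + θ^5 - θ^4 - θ^2 - θ - 1.
Check for roots in Z/3Z: f(0) = 2; f(1) = 1; f(2) = 1.
No roots, so no linear factors.
Monic irreducibles of degree 2 over GF(3): θ^2 + 1, θ^2 + θ - 1, θ^2 - θ - 1.
None of them divide f (all give nonzero remainder).
Degree-3 irreducible divisors: test the 8 monic irreducibles of degree 3 over GF(3).
None of them divide f (all give nonzero remainder).
No irreducible factor of degree ≤ 3 exists, so f is irreducible over GF(3).

Yes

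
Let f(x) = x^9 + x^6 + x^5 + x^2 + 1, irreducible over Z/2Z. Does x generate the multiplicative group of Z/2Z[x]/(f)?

|GF(2^9)^×| = 2^9 − 1 = 511. Prime factorization: 511 = 7·73.
f is primitive ⇔ x has order 511 in GF(2)[x]/(f), i.e. x^(511/q) ≠ 1 for each prime q | 511.
x^(73) mod f = 1
x^(7) mod f = x^7.
Since x^(73) = 1, the order of x divides 73 < 511; not primitive.

No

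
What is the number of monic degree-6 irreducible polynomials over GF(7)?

The number of monic irreducibles of degree 6 over GF(7) is (1/6)·Σ_{d∣6} μ(6/d) 7^d.
Divisors of 6: 1, 2, 3, 6; μ(6/d) for each: 1, -1, -1, 1.
Σ = 7^1 − 7^2 − 7^3 + 7^6 = 117264.
N = 117264/6 = 19544.

19544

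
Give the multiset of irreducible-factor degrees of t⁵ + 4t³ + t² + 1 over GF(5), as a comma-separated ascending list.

5

Write h(t) = t⁵ + 4t³ + t² + 1.
Roots in GF(5): h(0) = 1; h(1) = 2; h(2) = 4; h(3) = 1; h(4) = 2.
Complete factorization: h(t) = (t⁵ + 4t³ + t² + 1).
Factor degrees with multiplicity: 5 = 5.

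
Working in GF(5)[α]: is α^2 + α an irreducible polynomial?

No

Write g(α) = α^2 + α.
Check for roots in GF(5): g(0) = 0 → root; g(1) = 2; g(2) = 1; g(3) = 2; g(4) = 0 → root.
g(0) = 0, so (α) divides g(α); g is reducible.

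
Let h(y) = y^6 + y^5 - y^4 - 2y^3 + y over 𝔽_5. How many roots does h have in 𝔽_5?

4

Evaluate at each of the 5 elements of 𝔽_5:
h(0) = 0 → root; h(1) = 0 → root; h(2) = 1; h(3) = 0 → root; h(4) = 0 → root.
Roots: {0, 1, 3, 4}.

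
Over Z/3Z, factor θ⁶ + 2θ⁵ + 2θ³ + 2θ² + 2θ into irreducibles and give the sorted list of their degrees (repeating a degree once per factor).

1, 1, 1, 3

Write f(θ) = θ⁶ + 2θ⁵ + 2θ³ + 2θ² + 2θ.
Roots in Z/3Z: f(0) = 0 → root; f(1) = 0 → root; f(2) = 0 → root.
Linear factors from roots: (θ), (θ + 2), (θ + 1).
Complete factorization: f(θ) = (θ)·(θ + 1)·(θ + 2)·(θ³ + 2θ² + θ + 1).
Factor degrees with multiplicity: 1 + 1 + 1 + 3 = 6.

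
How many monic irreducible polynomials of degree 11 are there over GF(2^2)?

By the necklace-counting formula, N_4(11) = (1/11) Σ_{d|11} μ(11/d)·4^d.
Divisors of 11: 1, 11; μ(11/d) for each: -1, 1.
Σ = − 4^1 + 4^11 = 4194300.
N = 4194300/11 = 381300.

381300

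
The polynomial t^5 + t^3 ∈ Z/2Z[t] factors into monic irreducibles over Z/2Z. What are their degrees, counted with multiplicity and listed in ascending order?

1, 1, 1, 1, 1

Write h(t) = t^5 + t^3.
Roots in Z/2Z: h(0) = 0 → root; h(1) = 0 → root.
Linear factors from roots: (t), (t + 1).
Complete factorization: h(t) = (t + 1)^2·(t)^3.
Factor degrees with multiplicity: 1 + 1 + 1 + 1 + 1 = 5.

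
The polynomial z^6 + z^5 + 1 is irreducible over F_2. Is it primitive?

Yes

Write f(z) = z^6 + z^5 + 1.
|GF(2^6)^×| = 2^6 − 1 = 63. Prime factorization: 63 = 3^2·7.
f is primitive ⇔ z has order 63 in GF(2)[z]/(f), i.e. z^(63/q) ≠ 1 for each prime q | 63.
z^(21) mod f = z^5 + z^4 + z^3 + 1.
z^(9) mod f = z^5 + z^3 + z^2 + z + 1.
None equal 1, so z has full order 63; f is primitive.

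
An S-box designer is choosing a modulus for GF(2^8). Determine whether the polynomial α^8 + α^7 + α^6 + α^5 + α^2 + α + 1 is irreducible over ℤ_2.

Write g(α) = α^8 + α^7 + α^6 + α^5 + α^2 + α + 1.
Check for roots in ℤ_2: g(0) = 1; g(1) = 1.
No roots, so no linear factors.
Monic irreducibles of degree 2 over GF(2): α^2 + α + 1.
None of them divide g (all give nonzero remainder).
Monic irreducibles of degree 3 over GF(2): α^3 + α + 1, α^3 + α^2 + 1.
None of them divide g (all give nonzero remainder).
Monic irreducibles of degree 4 over GF(2): α^4 + α + 1, α^4 + α^3 + 1, α^4 + α^3 + α^2 + α + 1.
None of them divide g (all give nonzero remainder).
No irreducible factor of degree ≤ 4 exists, so g is irreducible over GF(2).

Yes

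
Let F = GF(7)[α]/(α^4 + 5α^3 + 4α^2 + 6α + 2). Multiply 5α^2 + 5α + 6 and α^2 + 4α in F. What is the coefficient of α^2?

Multiply in GF(7)[α]: (5α^2 + 5α + 6)·(α^2 + 4α) = 5α^4 + 4α^3 + 5α^2 + 3α.
Reduce using α^4 ≡ 2α^3 + 3α^2 + α + 5 (mod α^4 + 5α^3 + 4α^2 + 6α + 2).
Reduced: 6α^2 + α + 4.

6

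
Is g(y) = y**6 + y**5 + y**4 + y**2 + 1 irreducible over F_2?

Check for roots in F_2: g(0) = 1; g(1) = 1.
No roots, so no linear factors.
Monic irreducibles of degree 2 over GF(2): y**2 + y + 1.
None of them divide g (all give nonzero remainder).
Monic irreducibles of degree 3 over GF(2): y**3 + y + 1, y**3 + y**2 + 1.
None of them divide g (all give nonzero remainder).
No irreducible factor of degree ≤ 3 exists, so g is irreducible over GF(2).

Yes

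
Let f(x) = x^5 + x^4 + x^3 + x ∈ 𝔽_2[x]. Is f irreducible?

No

Check for roots in 𝔽_2: f(0) = 0 → root; f(1) = 0 → root.
f(0) = 0, so (x) divides f(x); f is reducible.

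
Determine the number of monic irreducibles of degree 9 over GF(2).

x^(2^9) − x is the product of all monic irreducibles of degree dividing 9; Möbius inversion gives N = (1/9) Σ μ(9/d)·2^d.
Divisors of 9: 1, 3, 9; μ(9/d) for each: 0, -1, 1.
Σ = − 2^3 + 2^9 = 504.
N = 504/9 = 56.

56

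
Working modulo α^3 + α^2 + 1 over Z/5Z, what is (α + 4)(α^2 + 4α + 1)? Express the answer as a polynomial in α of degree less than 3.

Multiply in Z/5Z[α]: (α + 4)·(α^2 + 4α + 1) = α^3 + 3α^2 + 2α + 4.
Reduce using α^3 ≡ 4α^2 + 4 (mod α^3 + α^2 + 1).
Reduced: 2α^2 + 2α + 3.

2α^2 + 2α + 3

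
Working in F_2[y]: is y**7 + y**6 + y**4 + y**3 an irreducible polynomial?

Write P(y) = y**7 + y**6 + y**4 + y**3.
Check for roots in F_2: P(0) = 0 → root; P(1) = 0 → root.
P(0) = 0, so (y) divides P(y); P is reducible.

No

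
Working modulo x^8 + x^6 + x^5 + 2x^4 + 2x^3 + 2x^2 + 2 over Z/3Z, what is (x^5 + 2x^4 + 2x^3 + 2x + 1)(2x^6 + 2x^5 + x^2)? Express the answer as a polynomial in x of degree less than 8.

Multiply in Z/3Z[x]: (x^5 + 2x^4 + 2x^3 + 2x + 1)·(2x^6 + 2x^5 + x^2) = 2x^11 + 2x^9 + x^8 + 2x^7 + 2x^6 + x^5 + 2x^3 + x^2.
Reduce using x^8 ≡ 2x^6 + 2x^5 + x^4 + x^3 + x^2 + 1 (mod x^8 + x^6 + x^5 + 2x^4 + 2x^3 + 2x^2 + 2).
Reduced: x^7 + 2x^6 + x^5 + 2x^4 + 2.

x^7 + 2x^6 + x^5 + 2x^4 + 2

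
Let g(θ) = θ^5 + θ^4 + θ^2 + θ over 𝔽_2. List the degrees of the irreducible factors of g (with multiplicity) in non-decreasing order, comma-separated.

1, 1, 1, 2

Roots in 𝔽_2: g(0) = 0 → root; g(1) = 0 → root.
Linear factors from roots: (θ), (θ + 1).
Complete factorization: g(θ) = (θ)·(θ + 1)^2·(θ^2 + θ + 1).
Factor degrees with multiplicity: 1 + 1 + 1 + 2 = 5.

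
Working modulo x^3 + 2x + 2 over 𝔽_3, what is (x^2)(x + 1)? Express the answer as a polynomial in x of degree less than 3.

x^2 + x + 1

Multiply in 𝔽_3[x]: (x^2)·(x + 1) = x^3 + x^2.
Reduce using x^3 ≡ x + 1 (mod x^3 + 2x + 2).
Reduced: x^2 + x + 1.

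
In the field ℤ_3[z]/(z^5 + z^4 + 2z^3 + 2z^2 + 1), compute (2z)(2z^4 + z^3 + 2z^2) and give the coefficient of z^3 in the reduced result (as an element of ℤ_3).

2

Multiply in ℤ_3[z]: (2z)·(2z^4 + z^3 + 2z^2) = z^5 + 2z^4 + z^3.
Reduce using z^5 ≡ 2z^4 + z^3 + z^2 + 2 (mod z^5 + z^4 + 2z^3 + 2z^2 + 1).
Reduced: z^4 + 2z^3 + z^2 + 2.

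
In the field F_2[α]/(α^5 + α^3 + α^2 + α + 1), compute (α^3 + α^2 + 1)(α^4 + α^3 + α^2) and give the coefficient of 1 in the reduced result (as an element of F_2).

1

Multiply in F_2[α]: (α^3 + α^2 + 1)·(α^4 + α^3 + α^2) = α^7 + α^3 + α^2.
Reduce using α^5 ≡ α^3 + α^2 + α + 1 (mod α^5 + α^3 + α^2 + α + 1).
Reduced: α^4 + α^3 + α^2 + α + 1.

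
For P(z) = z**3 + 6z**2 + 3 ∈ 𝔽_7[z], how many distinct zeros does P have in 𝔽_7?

Evaluate at each of the 7 elements of 𝔽_7:
P(0) = 3; P(1) = 3; P(2) = 0 → root; P(3) = 0 → root; P(4) = 2; P(5) = 5; P(6) = 1.
Roots: {2, 3}.

2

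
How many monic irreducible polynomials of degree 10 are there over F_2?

By the necklace-counting formula, N_2(10) = (1/10) Σ_{d|10} μ(10/d)·2^d.
Divisors of 10: 1, 2, 5, 10; μ(10/d) for each: 1, -1, -1, 1.
Σ = 2^1 − 2^2 − 2^5 + 2^10 = 990.
N = 990/10 = 99.

99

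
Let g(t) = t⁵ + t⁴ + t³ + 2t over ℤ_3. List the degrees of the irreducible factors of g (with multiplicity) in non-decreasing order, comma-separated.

Roots in ℤ_3: g(0) = 0 → root; g(1) = 2; g(2) = 0 → root.
Linear factors from roots: (t), (t + 1).
Complete factorization: g(t) = (t)·(t + 1)^2·(t² + 2t + 2).
Factor degrees with multiplicity: 1 + 1 + 1 + 2 = 5.

1, 1, 1, 2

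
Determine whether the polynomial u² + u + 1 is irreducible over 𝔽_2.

Yes

Write f(u) = u² + u + 1.
Check for roots in 𝔽_2: f(0) = 1; f(1) = 1.
No roots. A degree-2 polynomial over a field with no linear factor is irreducible.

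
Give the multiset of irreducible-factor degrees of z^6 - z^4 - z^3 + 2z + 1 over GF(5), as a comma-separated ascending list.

1, 1, 1, 1, 2

Write h(z) = z^6 - z^4 - z^3 + 2z + 1.
Roots in GF(5): h(0) = 1; h(1) = 2; h(2) = 0 → root; h(3) = 3; h(4) = 0 → root.
Linear factors from roots: (z - 2), (z + 1).
Complete factorization: h(z) = (z + 1)·(z - 2)^3·(z^2 - 2).
Factor degrees with multiplicity: 1 + 1 + 1 + 1 + 2 = 6.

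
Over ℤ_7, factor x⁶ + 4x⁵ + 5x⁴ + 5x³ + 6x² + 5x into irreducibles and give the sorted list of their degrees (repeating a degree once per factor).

1, 1, 1, 3

Write g(x) = x⁶ + 4x⁵ + 5x⁴ + 5x³ + 6x² + 5x.
Linear factors from roots: (x), (x + 4).
Complete factorization: g(x) = (x)·(x + 4)^2·(x³ + 3x² + 6).
Factor degrees with multiplicity: 1 + 1 + 1 + 3 = 6.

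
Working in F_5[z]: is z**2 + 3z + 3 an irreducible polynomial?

Yes

Write g(z) = z**2 + 3z + 3.
Check for roots in F_5: g(0) = 3; g(1) = 2; g(2) = 3; g(3) = 1; g(4) = 1.
No roots. A degree-2 polynomial over a field with no linear factor is irreducible.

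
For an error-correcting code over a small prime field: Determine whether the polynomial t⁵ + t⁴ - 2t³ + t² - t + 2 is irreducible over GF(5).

Yes

Write h(t) = t⁵ + t⁴ - 2t³ + t² - t + 2.
Check for roots in GF(5): h(0) = 2; h(1) = 2; h(2) = 1; h(3) = 3; h(4) = 1.
No roots, so no linear factors.
Degree-2 irreducible divisors: test the 10 monic irreducibles of degree 2 over GF(5).
None of them divide h (all give nonzero remainder).
No irreducible factor of degree ≤ 2 exists, so h is irreducible over GF(5).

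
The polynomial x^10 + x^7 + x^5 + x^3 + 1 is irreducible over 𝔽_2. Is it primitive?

No

Write f(x) = x^10 + x^7 + x^5 + x^3 + 1.
|GF(2^10)^×| = 2^10 − 1 = 1023. Prime factorization: 1023 = 3·11·31.
f is primitive ⇔ x has order 1023 in GF(2)[x]/(f), i.e. x^(1023/q) ≠ 1 for each prime q | 1023.
x^(341) mod f = x^8 + x^6 + x^4 + x.
x^(93) mod f = x^9 + x^7 + x^6 + x^4 + x + 1.
x^(33) mod f = 1
Since x^(33) = 1, the order of x divides 33 < 1023; not primitive.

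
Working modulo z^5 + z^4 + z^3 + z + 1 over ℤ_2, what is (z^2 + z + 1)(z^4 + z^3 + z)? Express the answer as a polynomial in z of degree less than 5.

z^3 + z + 1

Multiply in ℤ_2[z]: (z^2 + z + 1)·(z^4 + z^3 + z) = z^6 + z^2 + z.
Reduce using z^5 ≡ z^4 + z^3 + z + 1 (mod z^5 + z^4 + z^3 + z + 1).
Reduced: z^3 + z + 1.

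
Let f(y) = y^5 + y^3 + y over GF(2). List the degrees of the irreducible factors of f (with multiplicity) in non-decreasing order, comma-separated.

1, 2, 2

Roots in GF(2): f(0) = 0 → root; f(1) = 1.
Linear factors from roots: (y).
Complete factorization: f(y) = (y)·(y^2 + y + 1)^2.
Factor degrees with multiplicity: 1 + 2 + 2 = 5.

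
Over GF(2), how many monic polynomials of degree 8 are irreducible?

Gauss's count: N_{2}(8) = (1/8) Σ_{d|8} μ(8/d)·2^d.
Divisors of 8: 1, 2, 4, 8; μ(8/d) for each: 0, 0, -1, 1.
Σ = − 2^4 + 2^8 = 240.
N = 240/8 = 30.

30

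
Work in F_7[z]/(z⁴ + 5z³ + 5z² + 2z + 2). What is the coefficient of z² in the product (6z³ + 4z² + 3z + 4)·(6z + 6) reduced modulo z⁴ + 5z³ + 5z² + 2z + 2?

2

Multiply in F_7[z]: (6z³ + 4z² + 3z + 4)·(6z + 6) = z⁴ + 4z³ + 3.
Reduce using z⁴ ≡ 2z³ + 2z² + 5z + 5 (mod z⁴ + 5z³ + 5z² + 2z + 2).
Reduced: 6z³ + 2z² + 5z + 1.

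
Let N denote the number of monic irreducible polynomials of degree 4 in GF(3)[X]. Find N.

The number of monic irreducibles of degree 4 over GF(3) is (1/4)·Σ_{d∣4} μ(4/d) 3^d.
Divisors of 4: 1, 2, 4; μ(4/d) for each: 0, -1, 1.
Σ = − 3^2 + 3^4 = 72.
N = 72/4 = 18.

18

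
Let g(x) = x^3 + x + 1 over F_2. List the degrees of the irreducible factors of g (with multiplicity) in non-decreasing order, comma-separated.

3

Roots in F_2: g(0) = 1; g(1) = 1.
Complete factorization: g(x) = (x^3 + x + 1).
Factor degrees with multiplicity: 3 = 3.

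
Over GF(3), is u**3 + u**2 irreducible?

No

Write f(u) = u**3 + u**2.
Check for roots in GF(3): f(0) = 0 → root; f(1) = 2; f(2) = 0 → root.
f(0) = 0, so (u) divides f(u); f is reducible.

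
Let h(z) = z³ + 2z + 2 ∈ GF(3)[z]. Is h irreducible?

Yes

Check for roots in GF(3): h(0) = 2; h(1) = 2; h(2) = 2.
No roots. A degree-3 polynomial over a field with no linear factor is irreducible.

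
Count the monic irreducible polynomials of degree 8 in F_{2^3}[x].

2096640

Gauss's count: N_{8}(8) = (1/8) Σ_{d|8} μ(8/d)·8^d.
Divisors of 8: 1, 2, 4, 8; μ(8/d) for each: 0, 0, -1, 1.
Σ = − 8^4 + 8^8 = 16773120.
N = 16773120/8 = 2096640.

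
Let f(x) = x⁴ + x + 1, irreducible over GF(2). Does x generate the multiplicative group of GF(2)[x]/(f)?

Yes

|GF(2^4)^×| = 2^4 − 1 = 15. Prime factorization: 15 = 3·5.
f is primitive ⇔ x has order 15 in GF(2)[x]/(f), i.e. x^(15/q) ≠ 1 for each prime q | 15.
x^(5) mod f = x² + x.
x^(3) mod f = x³.
None equal 1, so x has full order 15; f is primitive.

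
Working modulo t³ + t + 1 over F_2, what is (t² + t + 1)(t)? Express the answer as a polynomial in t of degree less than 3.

t^2 + 1

Multiply in F_2[t]: (t² + t + 1)·(t) = t³ + t² + t.
Reduce using t³ ≡ t + 1 (mod t³ + t + 1).
Reduced: t² + 1.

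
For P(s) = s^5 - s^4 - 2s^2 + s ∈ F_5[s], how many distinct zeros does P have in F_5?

3

Evaluate at each of the 5 elements of F_5:
P(0) = 0 → root; P(1) = 4; P(2) = 0 → root; P(3) = 2; P(4) = 0 → root.
Roots: {0, 2, 4}.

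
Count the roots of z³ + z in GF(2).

2

Write h(z) = z³ + z.
Evaluate at each of the 2 elements of GF(2):
h(0) = 0 → root; h(1) = 0 → root.
Roots: {0, 1}.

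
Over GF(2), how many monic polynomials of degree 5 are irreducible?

6

By the necklace-counting formula, N_2(5) = (1/5) Σ_{d|5} μ(5/d)·2^d.
Divisors of 5: 1, 5; μ(5/d) for each: -1, 1.
Σ = − 2^1 + 2^5 = 30.
N = 30/5 = 6.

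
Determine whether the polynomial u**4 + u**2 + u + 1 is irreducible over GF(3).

Write P(u) = u**4 + u**2 + u + 1.
Check for roots in GF(3): P(0) = 1; P(1) = 1; P(2) = 2.
No roots, so no linear factors.
Monic irreducibles of degree 2 over GF(3): u**2 + 1, u**2 + u - 1, u**2 - u - 1.
None of them divide P (all give nonzero remainder).
No irreducible factor of degree ≤ 2 exists, so P is irreducible over GF(3).

Yes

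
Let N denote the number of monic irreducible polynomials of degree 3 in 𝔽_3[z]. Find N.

8

By the necklace-counting formula, N_3(3) = (1/3) Σ_{d|3} μ(3/d)·3^d.
Divisors of 3: 1, 3; μ(3/d) for each: -1, 1.
Σ = − 3^1 + 3^3 = 24.
N = 24/3 = 8.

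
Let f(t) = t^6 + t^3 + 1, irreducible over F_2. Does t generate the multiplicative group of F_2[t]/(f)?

|GF(2^6)^×| = 2^6 − 1 = 63. Prime factorization: 63 = 3^2·7.
f is primitive ⇔ t has order 63 in GF(2)[t]/(f), i.e. t^(63/q) ≠ 1 for each prime q | 63.
t^(21) mod f = t^3.
t^(9) mod f = 1
Since t^(9) = 1, the order of t divides 9 < 63; not primitive.

No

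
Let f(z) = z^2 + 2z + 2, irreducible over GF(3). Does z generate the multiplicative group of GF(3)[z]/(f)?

|GF(3^2)^×| = 3^2 − 1 = 8. Prime factorization: 8 = 2^3.
f is primitive ⇔ z has order 8 in GF(3)[z]/(f), i.e. z^(8/q) ≠ 1 for each prime q | 8.
z^(4) mod f = 2.
None equal 1, so z has full order 8; f is primitive.

Yes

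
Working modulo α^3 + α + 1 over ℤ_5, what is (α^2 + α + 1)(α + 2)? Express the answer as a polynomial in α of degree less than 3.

3α^2 + 2α + 1

Multiply in ℤ_5[α]: (α^2 + α + 1)·(α + 2) = α^3 + 3α^2 + 3α + 2.
Reduce using α^3 ≡ 4α + 4 (mod α^3 + α + 1).
Reduced: 3α^2 + 2α + 1.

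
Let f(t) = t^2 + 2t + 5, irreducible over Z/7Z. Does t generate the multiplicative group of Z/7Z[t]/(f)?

|GF(7^2)^×| = 7^2 − 1 = 48. Prime factorization: 48 = 2^4·3.
f is primitive ⇔ t has order 48 in GF(7)[t]/(f), i.e. t^(48/q) ≠ 1 for each prime q | 48.
t^(24) mod f = 6.
t^(16) mod f = 4.
None equal 1, so t has full order 48; f is primitive.

Yes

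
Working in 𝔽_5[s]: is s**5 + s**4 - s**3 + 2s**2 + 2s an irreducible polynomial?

Write f(s) = s**5 + s**4 - s**3 + 2s**2 + 2s.
Check for roots in 𝔽_5: f(0) = 0 → root; f(1) = 0 → root; f(2) = 2; f(3) = 1; f(4) = 1.
f(0) = 0, so (s) divides f(s); f is reducible.

No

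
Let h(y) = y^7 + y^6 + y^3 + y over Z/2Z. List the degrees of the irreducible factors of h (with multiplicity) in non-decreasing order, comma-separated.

1, 1, 2, 3

Roots in Z/2Z: h(0) = 0 → root; h(1) = 0 → root.
Linear factors from roots: (y), (y + 1).
Complete factorization: h(y) = (y)·(y + 1)·(y^2 + y + 1)·(y^3 + y^2 + 1).
Factor degrees with multiplicity: 1 + 1 + 2 + 3 = 7.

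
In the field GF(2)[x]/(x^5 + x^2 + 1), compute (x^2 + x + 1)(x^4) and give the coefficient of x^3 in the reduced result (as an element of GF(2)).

Multiply in GF(2)[x]: (x^2 + x + 1)·(x^4) = x^6 + x^5 + x^4.
Reduce using x^5 ≡ x^2 + 1 (mod x^5 + x^2 + 1).
Reduced: x^4 + x^3 + x^2 + x + 1.

1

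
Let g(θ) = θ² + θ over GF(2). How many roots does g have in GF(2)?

Evaluate at each of the 2 elements of GF(2):
g(0) = 0 → root; g(1) = 0 → root.
Roots: {0, 1}.

2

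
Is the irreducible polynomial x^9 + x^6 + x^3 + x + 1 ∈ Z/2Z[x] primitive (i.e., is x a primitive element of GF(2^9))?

Write f(x) = x^9 + x^6 + x^3 + x + 1.
|GF(2^9)^×| = 2^9 − 1 = 511. Prime factorization: 511 = 7·73.
f is primitive ⇔ x has order 511 in GF(2)[x]/(f), i.e. x^(511/q) ≠ 1 for each prime q | 511.
x^(73) mod f = 1
x^(7) mod f = x^7.
Since x^(73) = 1, the order of x divides 73 < 511; not primitive.

No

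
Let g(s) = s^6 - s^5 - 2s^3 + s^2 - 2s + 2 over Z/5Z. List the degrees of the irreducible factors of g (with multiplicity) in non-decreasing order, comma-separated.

6

Roots in Z/5Z: g(0) = 2; g(1) = 4; g(2) = 3; g(3) = 2; g(4) = 4.
Complete factorization: g(s) = (s^6 - s^5 - 2s^3 + s^2 - 2s + 2).
Factor degrees with multiplicity: 6 = 6.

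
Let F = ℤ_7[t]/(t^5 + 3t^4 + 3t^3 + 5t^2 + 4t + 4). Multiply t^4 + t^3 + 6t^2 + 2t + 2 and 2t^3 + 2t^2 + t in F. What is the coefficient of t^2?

1

Multiply in ℤ_7[t]: (t^4 + t^3 + 6t^2 + 2t + 2)·(2t^3 + 2t^2 + t) = 2t^7 + 4t^6 + t^5 + 3t^4 + 6t^2 + 2t.
Reduce using t^5 ≡ 4t^4 + 4t^3 + 2t^2 + 3t + 3 (mod t^5 + 3t^4 + 3t^3 + 5t^2 + 4t + 4).
Reduced: 3t^4 + 6t^3 + t^2 + 6t + 3.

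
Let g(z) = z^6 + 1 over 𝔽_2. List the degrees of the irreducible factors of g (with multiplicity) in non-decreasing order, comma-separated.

1, 1, 2, 2

Roots in 𝔽_2: g(0) = 1; g(1) = 0 → root.
Linear factors from roots: (z + 1).
Complete factorization: g(z) = (z + 1)^2·(z^2 + z + 1)^2.
Factor degrees with multiplicity: 1 + 1 + 2 + 2 = 6.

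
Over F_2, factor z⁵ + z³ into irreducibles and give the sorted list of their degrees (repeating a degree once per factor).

1, 1, 1, 1, 1

Write g(z) = z⁵ + z³.
Roots in F_2: g(0) = 0 → root; g(1) = 0 → root.
Linear factors from roots: (z), (z + 1).
Complete factorization: g(z) = (z + 1)^2·(z)^3.
Factor degrees with multiplicity: 1 + 1 + 1 + 1 + 1 = 5.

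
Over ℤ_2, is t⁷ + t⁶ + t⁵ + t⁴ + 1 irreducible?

Write h(t) = t⁷ + t⁶ + t⁵ + t⁴ + 1.
Check for roots in ℤ_2: h(0) = 1; h(1) = 1.
No roots, so no linear factors.
Monic irreducibles of degree 2 over GF(2): t² + t + 1.
None of them divide h (all give nonzero remainder).
Monic irreducibles of degree 3 over GF(2): t³ + t + 1, t³ + t² + 1.
None of them divide h (all give nonzero remainder).
No irreducible factor of degree ≤ 3 exists, so h is irreducible over GF(2).

Yes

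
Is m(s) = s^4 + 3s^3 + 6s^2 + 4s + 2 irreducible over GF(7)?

Check for roots in GF(7): m(0) = 2; m(1) = 2; m(2) = 4; m(3) = 6; m(4) = 2; m(5) = 3; m(6) = 2.
No roots, so no linear factors.
Degree-2 irreducible divisors: test the 21 monic irreducibles of degree 2 over GF(7).
None of them divide m (all give nonzero remainder).
No irreducible factor of degree ≤ 2 exists, so m is irreducible over GF(7).

Yes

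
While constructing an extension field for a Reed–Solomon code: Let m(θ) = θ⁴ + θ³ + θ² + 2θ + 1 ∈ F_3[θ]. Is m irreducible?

Check for roots in F_3: m(0) = 1; m(1) = 0 → root; m(2) = 0 → root.
m(1) = 0, so (θ − 1) divides m(θ); m is reducible.

No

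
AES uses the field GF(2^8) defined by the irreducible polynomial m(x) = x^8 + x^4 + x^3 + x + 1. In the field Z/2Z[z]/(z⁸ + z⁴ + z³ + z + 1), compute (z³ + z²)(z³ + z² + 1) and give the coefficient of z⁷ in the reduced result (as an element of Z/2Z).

Multiply in Z/2Z[z]: (z³ + z²)·(z³ + z² + 1) = z⁶ + z⁴ + z³ + z².
Reduced: z⁶ + z⁴ + z³ + z².

0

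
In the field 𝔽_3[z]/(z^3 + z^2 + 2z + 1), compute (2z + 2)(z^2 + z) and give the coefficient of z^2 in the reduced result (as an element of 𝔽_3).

Multiply in 𝔽_3[z]: (2z + 2)·(z^2 + z) = 2z^3 + z^2 + 2z.
Reduce using z^3 ≡ 2z^2 + z + 2 (mod z^3 + z^2 + 2z + 1).
Reduced: 2z^2 + z + 1.

2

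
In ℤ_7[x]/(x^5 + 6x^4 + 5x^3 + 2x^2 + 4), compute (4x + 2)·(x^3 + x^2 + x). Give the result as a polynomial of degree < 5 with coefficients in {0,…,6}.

Multiply in ℤ_7[x]: (4x + 2)·(x^3 + x^2 + x) = 4x^4 + 6x^3 + 6x^2 + 2x.
Reduced: 4x^4 + 6x^3 + 6x^2 + 2x.

4x^4 + 6x^3 + 6x^2 + 2x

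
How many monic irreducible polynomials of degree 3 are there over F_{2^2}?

20

By the necklace-counting formula, N_4(3) = (1/3) Σ_{d|3} μ(3/d)·4^d.
Divisors of 3: 1, 3; μ(3/d) for each: -1, 1.
Σ = − 4^1 + 4^3 = 60.
N = 60/3 = 20.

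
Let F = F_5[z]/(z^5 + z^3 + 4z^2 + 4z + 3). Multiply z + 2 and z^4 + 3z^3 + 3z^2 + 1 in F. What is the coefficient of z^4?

0

Multiply in F_5[z]: (z + 2)·(z^4 + 3z^3 + 3z^2 + 1) = z^5 + 4z^3 + z^2 + z + 2.
Reduce using z^5 ≡ 4z^3 + z^2 + z + 2 (mod z^5 + z^3 + 4z^2 + 4z + 3).
Reduced: 3z^3 + 2z^2 + 2z + 4.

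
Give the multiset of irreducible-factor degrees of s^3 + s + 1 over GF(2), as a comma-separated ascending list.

Write h(s) = s^3 + s + 1.
Roots in GF(2): h(0) = 1; h(1) = 1.
Complete factorization: h(s) = (s^3 + s + 1).
Factor degrees with multiplicity: 3 = 3.

3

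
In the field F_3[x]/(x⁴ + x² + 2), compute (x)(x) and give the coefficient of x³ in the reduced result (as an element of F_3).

0

Multiply in F_3[x]: (x)·(x) = x².
Reduced: x².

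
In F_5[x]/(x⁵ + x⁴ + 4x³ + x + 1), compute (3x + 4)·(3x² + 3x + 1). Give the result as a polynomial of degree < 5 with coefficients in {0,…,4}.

Multiply in F_5[x]: (3x + 4)·(3x² + 3x + 1) = 4x³ + x² + 4.
Reduced: 4x³ + x² + 4.

4x^3 + x^2 + 4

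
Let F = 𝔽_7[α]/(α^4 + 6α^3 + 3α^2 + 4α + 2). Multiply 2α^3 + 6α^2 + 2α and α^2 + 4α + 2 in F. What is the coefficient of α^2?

6

Multiply in 𝔽_7[α]: (2α^3 + 6α^2 + 2α)·(α^2 + 4α + 2) = 2α^5 + 2α^3 + 6α^2 + 4α.
Reduce using α^4 ≡ α^3 + 4α^2 + 3α + 5 (mod α^4 + 6α^3 + 3α^2 + 4α + 2).
Reduced: 5α^3 + 6α^2 + 6α + 3.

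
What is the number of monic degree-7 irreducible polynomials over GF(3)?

Gauss's count: N_{3}(7) = (1/7) Σ_{d|7} μ(7/d)·3^d.
Divisors of 7: 1, 7; μ(7/d) for each: -1, 1.
Σ = − 3^1 + 3^7 = 2184.
N = 2184/7 = 312.

312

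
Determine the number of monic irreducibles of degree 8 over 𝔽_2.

By the necklace-counting formula, N_2(8) = (1/8) Σ_{d|8} μ(8/d)·2^d.
Divisors of 8: 1, 2, 4, 8; μ(8/d) for each: 0, 0, -1, 1.
Σ = − 2^4 + 2^8 = 240.
N = 240/8 = 30.

30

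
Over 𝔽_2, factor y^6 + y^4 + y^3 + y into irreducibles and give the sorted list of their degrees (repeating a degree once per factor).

1, 1, 1, 1, 2

Write h(y) = y^6 + y^4 + y^3 + y.
Roots in 𝔽_2: h(0) = 0 → root; h(1) = 0 → root.
Linear factors from roots: (y), (y + 1).
Complete factorization: h(y) = (y)·(y + 1)^3·(y^2 + y + 1).
Factor degrees with multiplicity: 1 + 1 + 1 + 1 + 2 = 6.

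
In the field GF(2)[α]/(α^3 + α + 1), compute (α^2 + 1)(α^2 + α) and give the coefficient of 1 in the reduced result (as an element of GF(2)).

1

Multiply in GF(2)[α]: (α^2 + 1)·(α^2 + α) = α^4 + α^3 + α^2 + α.
Reduce using α^3 ≡ α + 1 (mod α^3 + α + 1).
Reduced: α + 1.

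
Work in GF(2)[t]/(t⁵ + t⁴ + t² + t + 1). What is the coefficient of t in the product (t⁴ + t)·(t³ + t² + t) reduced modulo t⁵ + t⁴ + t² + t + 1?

1

Multiply in GF(2)[t]: (t⁴ + t)·(t³ + t² + t) = t⁷ + t⁶ + t⁵ + t⁴ + t³ + t².
Reduce using t⁵ ≡ t⁴ + t² + t + 1 (mod t⁵ + t⁴ + t² + t + 1).
Reduced: t⁴ + t² + t + 1.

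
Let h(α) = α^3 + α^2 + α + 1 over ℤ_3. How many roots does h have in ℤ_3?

1

Evaluate at each of the 3 elements of ℤ_3:
h(0) = 1; h(1) = 1; h(2) = 0 → root.
Roots: {2}.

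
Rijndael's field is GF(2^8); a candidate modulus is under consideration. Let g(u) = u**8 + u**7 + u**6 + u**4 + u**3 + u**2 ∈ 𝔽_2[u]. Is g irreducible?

No

Check for roots in 𝔽_2: g(0) = 0 → root; g(1) = 0 → root.
g(0) = 0, so (u) divides g(u); g is reducible.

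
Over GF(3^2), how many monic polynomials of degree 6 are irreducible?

The number of monic irreducibles of degree 6 over GF(9) is (1/6)·Σ_{d∣6} μ(6/d) 9^d.
Divisors of 6: 1, 2, 3, 6; μ(6/d) for each: 1, -1, -1, 1.
Σ = 9^1 − 9^2 − 9^3 + 9^6 = 530640.
N = 530640/6 = 88440.

88440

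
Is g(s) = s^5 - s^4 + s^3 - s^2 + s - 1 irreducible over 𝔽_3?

No

Check for roots in 𝔽_3: g(0) = 2; g(1) = 0 → root; g(2) = 0 → root.
g(1) = 0, so (s − 1) divides g(s); g is reducible.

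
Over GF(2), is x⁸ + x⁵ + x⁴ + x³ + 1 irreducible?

Write h(x) = x⁸ + x⁵ + x⁴ + x³ + 1.
Check for roots in GF(2): h(0) = 1; h(1) = 1.
No roots, so no linear factors.
Monic irreducibles of degree 2 over GF(2): x² + x + 1.
None of them divide h (all give nonzero remainder).
Monic irreducibles of degree 3 over GF(2): x³ + x + 1, x³ + x² + 1.
None of them divide h (all give nonzero remainder).
Monic irreducibles of degree 4 over GF(2): x⁴ + x + 1, x⁴ + x³ + 1, x⁴ + x³ + x² + x + 1.
None of them divide h (all give nonzero remainder).
No irreducible factor of degree ≤ 4 exists, so h is irreducible over GF(2).

Yes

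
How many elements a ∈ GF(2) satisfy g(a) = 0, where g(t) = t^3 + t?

Evaluate at each of the 2 elements of GF(2):
g(0) = 0 → root; g(1) = 0 → root.
Roots: {0, 1}.

2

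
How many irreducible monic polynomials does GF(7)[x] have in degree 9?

4483696

Gauss's count: N_{7}(9) = (1/9) Σ_{d|9} μ(9/d)·7^d.
Divisors of 9: 1, 3, 9; μ(9/d) for each: 0, -1, 1.
Σ = − 7^3 + 7^9 = 40353264.
N = 40353264/9 = 4483696.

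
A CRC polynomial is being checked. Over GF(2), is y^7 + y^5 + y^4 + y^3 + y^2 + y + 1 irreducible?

Yes

Write P(y) = y^7 + y^5 + y^4 + y^3 + y^2 + y + 1.
Check for roots in GF(2): P(0) = 1; P(1) = 1.
No roots, so no linear factors.
Monic irreducibles of degree 2 over GF(2): y^2 + y + 1.
None of them divide P (all give nonzero remainder).
Monic irreducibles of degree 3 over GF(2): y^3 + y + 1, y^3 + y^2 + 1.
None of them divide P (all give nonzero remainder).
No irreducible factor of degree ≤ 3 exists, so P is irreducible over GF(2).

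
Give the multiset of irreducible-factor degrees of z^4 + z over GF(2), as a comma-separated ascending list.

Write h(z) = z^4 + z.
Roots in GF(2): h(0) = 0 → root; h(1) = 0 → root.
Linear factors from roots: (z), (z + 1).
Complete factorization: h(z) = (z)·(z + 1)·(z^2 + z + 1).
Factor degrees with multiplicity: 1 + 1 + 2 = 4.

1, 1, 2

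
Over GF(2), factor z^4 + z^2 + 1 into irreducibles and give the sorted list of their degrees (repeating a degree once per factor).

Write f(z) = z^4 + z^2 + 1.
Roots in GF(2): f(0) = 1; f(1) = 1.
Complete factorization: f(z) = (z^2 + z + 1)^2.
Factor degrees with multiplicity: 2 + 2 = 4.

2, 2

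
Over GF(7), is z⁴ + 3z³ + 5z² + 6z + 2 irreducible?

Yes

Write m(z) = z⁴ + 3z³ + 5z² + 6z + 2.
Check for roots in GF(7): m(0) = 2; m(1) = 3; m(2) = 4; m(3) = 3; m(4) = 1; m(5) = 2; m(6) = 6.
No roots, so no linear factors.
Degree-2 irreducible divisors: test the 21 monic irreducibles of degree 2 over GF(7).
None of them divide m (all give nonzero remainder).
No irreducible factor of degree ≤ 2 exists, so m is irreducible over GF(7).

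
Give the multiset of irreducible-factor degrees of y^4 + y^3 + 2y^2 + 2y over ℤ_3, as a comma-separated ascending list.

1, 1, 1, 1

Write f(y) = y^4 + y^3 + 2y^2 + 2y.
Roots in ℤ_3: f(0) = 0 → root; f(1) = 0 → root; f(2) = 0 → root.
Linear factors from roots: (y), (y + 2), (y + 1).
Complete factorization: f(y) = (y)·(y + 2)·(y + 1)^2.
Factor degrees with multiplicity: 1 + 1 + 1 + 1 = 4.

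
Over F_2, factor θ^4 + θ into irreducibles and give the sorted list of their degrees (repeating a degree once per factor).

1, 1, 2

Write h(θ) = θ^4 + θ.
Roots in F_2: h(0) = 0 → root; h(1) = 0 → root.
Linear factors from roots: (θ), (θ + 1).
Complete factorization: h(θ) = (θ)·(θ + 1)·(θ^2 + θ + 1).
Factor degrees with multiplicity: 1 + 1 + 2 = 4.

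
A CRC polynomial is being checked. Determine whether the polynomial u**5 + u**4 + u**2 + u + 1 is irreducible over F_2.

Write f(u) = u**5 + u**4 + u**2 + u + 1.
Check for roots in F_2: f(0) = 1; f(1) = 1.
No roots, so no linear factors.
Monic irreducibles of degree 2 over GF(2): u**2 + u + 1.
None of them divide f (all give nonzero remainder).
No irreducible factor of degree ≤ 2 exists, so f is irreducible over GF(2).

Yes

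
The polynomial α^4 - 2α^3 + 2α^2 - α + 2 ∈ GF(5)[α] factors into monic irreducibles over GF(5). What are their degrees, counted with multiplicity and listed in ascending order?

Write h(α) = α^4 - 2α^3 + 2α^2 - α + 2.
Roots in GF(5): h(0) = 2; h(1) = 2; h(2) = 3; h(3) = 4; h(4) = 3.
Complete factorization: h(α) = (α^2 - 2)·(α^2 - 2α - 1).
Factor degrees with multiplicity: 2 + 2 = 4.

2, 2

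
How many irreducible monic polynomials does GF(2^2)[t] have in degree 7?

x^(4^7) − x is the product of all monic irreducibles of degree dividing 7; Möbius inversion gives N = (1/7) Σ μ(7/d)·4^d.
Divisors of 7: 1, 7; μ(7/d) for each: -1, 1.
Σ = − 4^1 + 4^7 = 16380.
N = 16380/7 = 2340.

2340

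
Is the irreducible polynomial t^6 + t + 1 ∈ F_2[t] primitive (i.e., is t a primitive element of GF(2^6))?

Yes

Write f(t) = t^6 + t + 1.
|GF(2^6)^×| = 2^6 − 1 = 63. Prime factorization: 63 = 3^2·7.
f is primitive ⇔ t has order 63 in GF(2)[t]/(f), i.e. t^(63/q) ≠ 1 for each prime q | 63.
t^(21) mod f = t^5 + t^4 + t^3 + t + 1.
t^(9) mod f = t^4 + t^3.
None equal 1, so t has full order 63; f is primitive.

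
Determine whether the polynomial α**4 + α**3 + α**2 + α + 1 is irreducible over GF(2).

Yes

Write h(α) = α**4 + α**3 + α**2 + α + 1.
Check for roots in GF(2): h(0) = 1; h(1) = 1.
No roots, so no linear factors.
Monic irreducibles of degree 2 over GF(2): α**2 + α + 1.
None of them divide h (all give nonzero remainder).
No irreducible factor of degree ≤ 2 exists, so h is irreducible over GF(2).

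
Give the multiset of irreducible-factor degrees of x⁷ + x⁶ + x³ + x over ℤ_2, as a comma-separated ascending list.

1, 1, 2, 3

Write f(x) = x⁷ + x⁶ + x³ + x.
Roots in ℤ_2: f(0) = 0 → root; f(1) = 0 → root.
Linear factors from roots: (x), (x + 1).
Complete factorization: f(x) = (x)·(x + 1)·(x² + x + 1)·(x³ + x² + 1).
Factor degrees with multiplicity: 1 + 1 + 2 + 3 = 7.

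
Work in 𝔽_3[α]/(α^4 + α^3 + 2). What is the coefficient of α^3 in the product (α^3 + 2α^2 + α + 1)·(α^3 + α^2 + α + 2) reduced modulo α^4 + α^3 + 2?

Multiply in 𝔽_3[α]: (α^3 + 2α^2 + α + 1)·(α^3 + α^2 + α + 2) = α^6 + α^4 + 2.
Reduce using α^4 ≡ 2α^3 + 1 (mod α^4 + α^3 + 2).
Reduced: α^3 + α^2 + 2α + 1.

1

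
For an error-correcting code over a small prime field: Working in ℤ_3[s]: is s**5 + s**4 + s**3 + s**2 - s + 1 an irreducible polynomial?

Write m(s) = s**5 + s**4 + s**3 + s**2 - s + 1.
Check for roots in ℤ_3: m(0) = 1; m(1) = 1; m(2) = 2.
No roots, so no linear factors.
Monic irreducibles of degree 2 over GF(3): s**2 + 1, s**2 + s - 1, s**2 - s - 1.
None of them divide m (all give nonzero remainder).
No irreducible factor of degree ≤ 2 exists, so m is irreducible over GF(3).

Yes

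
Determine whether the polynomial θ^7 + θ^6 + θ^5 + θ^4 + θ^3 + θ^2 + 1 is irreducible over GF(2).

Write h(θ) = θ^7 + θ^6 + θ^5 + θ^4 + θ^3 + θ^2 + 1.
Check for roots in GF(2): h(0) = 1; h(1) = 1.
No roots, so no linear factors.
Monic irreducibles of degree 2 over GF(2): θ^2 + θ + 1.
None of them divide h (all give nonzero remainder).
Monic irreducibles of degree 3 over GF(2): θ^3 + θ + 1, θ^3 + θ^2 + 1.
None of them divide h (all give nonzero remainder).
No irreducible factor of degree ≤ 3 exists, so h is irreducible over GF(2).

Yes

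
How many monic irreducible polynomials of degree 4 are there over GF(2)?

The number of monic irreducibles of degree 4 over GF(2) is (1/4)·Σ_{d∣4} μ(4/d) 2^d.
Divisors of 4: 1, 2, 4; μ(4/d) for each: 0, -1, 1.
Σ = − 2^2 + 2^4 = 12.
N = 12/4 = 3.

3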